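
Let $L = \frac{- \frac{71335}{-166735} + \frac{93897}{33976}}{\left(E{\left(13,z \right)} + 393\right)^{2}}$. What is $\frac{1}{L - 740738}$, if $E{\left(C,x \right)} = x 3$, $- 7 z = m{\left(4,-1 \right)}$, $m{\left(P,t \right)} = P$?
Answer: $- \frac{8499885628062312}{6296188280182440842557} \approx -1.35 \cdot 10^{-6}$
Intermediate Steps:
$z = - \frac{4}{7}$ ($z = \left(- \frac{1}{7}\right) 4 = - \frac{4}{7} \approx -0.57143$)
$E{\left(C,x \right)} = 3 x$
$L = \frac{177180023699}{8499885628062312}$ ($L = \frac{- \frac{71335}{-166735} + \frac{93897}{33976}}{\left(3 \left(- \frac{4}{7}\right) + 393\right)^{2}} = \frac{\left(-71335\right) \left(- \frac{1}{166735}\right) + 93897 \cdot \frac{1}{33976}}{\left(- \frac{12}{7} + 393\right)^{2}} = \frac{\frac{14267}{33347} + \frac{93897}{33976}}{\left(\frac{2739}{7}\right)^{2}} = \frac{3615918851}{1132997672 \cdot \frac{7502121}{49}} = \frac{3615918851}{1132997672} \cdot \frac{49}{7502121} = \frac{177180023699}{8499885628062312} \approx 2.0845 \cdot 10^{-5}$)
$\frac{1}{L - 740738} = \frac{1}{\frac{177180023699}{8499885628062312} - 740738} = \frac{1}{- \frac{6296188280182440842557}{8499885628062312}} = - \frac{8499885628062312}{6296188280182440842557}$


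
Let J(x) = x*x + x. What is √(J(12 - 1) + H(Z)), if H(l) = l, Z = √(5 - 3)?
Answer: √(132 + √2) ≈ 11.551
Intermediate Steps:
J(x) = x + x² (J(x) = x² + x = x + x²)
Z = √2 ≈ 1.4142
√(J(12 - 1) + H(Z)) = √((12 - 1)*(1 + (12 - 1)) + √2) = √(11*(1 + 11) + √2) = √(11*12 + √2) = √(132 + √2)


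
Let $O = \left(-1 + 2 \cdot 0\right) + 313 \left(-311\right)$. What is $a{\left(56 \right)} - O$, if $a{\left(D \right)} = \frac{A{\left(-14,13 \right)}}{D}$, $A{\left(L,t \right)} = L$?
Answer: $\frac{389375}{4} \approx 97344.0$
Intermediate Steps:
$a{\left(D \right)} = - \frac{14}{D}$
$O = -97344$ ($O = \left(-1 + 0\right) - 97343 = -1 - 97343 = -97344$)
$a{\left(56 \right)} - O = - \frac{14}{56} - -97344 = \left(-14\right) \frac{1}{56} + 97344 = - \frac{1}{4} + 97344 = \frac{389375}{4}$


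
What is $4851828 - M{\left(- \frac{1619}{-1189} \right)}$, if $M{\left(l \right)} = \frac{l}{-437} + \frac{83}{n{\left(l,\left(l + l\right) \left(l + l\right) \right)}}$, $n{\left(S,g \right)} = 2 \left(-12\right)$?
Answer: $\frac{60503463949171}{12470232} \approx 4.8518 \cdot 10^{6}$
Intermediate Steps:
$n{\left(S,g \right)} = -24$
$M{\left(l \right)} = - \frac{83}{24} - \frac{l}{437}$ ($M{\left(l \right)} = \frac{l}{-437} + \frac{83}{-24} = l \left(- \frac{1}{437}\right) + 83 \left(- \frac{1}{24}\right) = - \frac{l}{437} - \frac{83}{24} = - \frac{83}{24} - \frac{l}{437}$)
$4851828 - M{\left(- \frac{1619}{-1189} \right)} = 4851828 - \left(- \frac{83}{24} - \frac{\left(-1619\right) \frac{1}{-1189}}{437}\right) = 4851828 - \left(- \frac{83}{24} - \frac{\left(-1619\right) \left(- \frac{1}{1189}\right)}{437}\right) = 4851828 - \left(- \frac{83}{24} - \frac{1619}{519593}\right) = 4851828 - - \frac{43165075}{12470232} = 4851828 + \frac{43165075}{12470232} = \frac{60503463949171}{12470232}$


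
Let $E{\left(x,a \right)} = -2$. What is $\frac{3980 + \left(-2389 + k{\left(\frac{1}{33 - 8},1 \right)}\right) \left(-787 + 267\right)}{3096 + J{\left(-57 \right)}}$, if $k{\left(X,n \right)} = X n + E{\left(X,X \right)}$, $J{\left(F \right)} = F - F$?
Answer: $\frac{1559099}{3870} \approx 402.87$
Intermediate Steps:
$J{\left(F \right)} = 0$
$k{\left(X,n \right)} = -2 + X n$ ($k{\left(X,n \right)} = X n - 2 = -2 + X n$)
$\frac{3980 + \left(-2389 + k{\left(\frac{1}{33 - 8},1 \right)}\right) \left(-787 + 267\right)}{3096 + J{\left(-57 \right)}} = \frac{3980 + \left(-2389 - \left(2 - \frac{1}{33 - 8} \cdot 1\right)\right) \left(-787 + 267\right)}{3096 + 0} = \frac{3980 + \left(-2389 - \left(2 - \frac{1}{25} \cdot 1\right)\right) \left(-520\right)}{3096} = \left(3980 + \left(-2389 + \left(-2 + \frac{1}{25} \cdot 1\right)\right) \left(-520\right)\right) \frac{1}{3096} = \left(3980 + \left(-2389 + \left(-2 + \frac{1}{25}\right)\right) \left(-520\right)\right) \frac{1}{3096} = \left(3980 + \left(-2389 - \frac{49}{25}\right) \left(-520\right)\right) \frac{1}{3096} = \left(3980 - - \frac{6216496}{5}\right) \frac{1}{3096} = \left(3980 + \frac{6216496}{5}\right) \frac{1}{3096} = \frac{6236396}{5} \cdot \frac{1}{3096} = \frac{1559099}{3870}$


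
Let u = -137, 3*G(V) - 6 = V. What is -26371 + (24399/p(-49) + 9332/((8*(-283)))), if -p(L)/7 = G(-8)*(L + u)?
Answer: -6485795363/245644 ≈ -26403.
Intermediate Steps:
G(V) = 2 + V/3
p(L) = -1918/3 + 14*L/3 (p(L) = -7*(2 + (1/3)*(-8))*(L - 137) = -7*(2 - 8/3)*(-137 + L) = -(-14)*(-137 + L)/3 = -7*(274/3 - 2*L/3) = -1918/3 + 14*L/3)
-26371 + (24399/p(-49) + 9332/((8*(-283)))) = -26371 + (24399/(-1918/3 + (14/3)*(-49)) + 9332/((8*(-283)))) = -26371 + (24399/(-1918/3 - 686/3) + 9332/(-2264)) = -26371 + (24399/(-868) + 9332*(-1/2264)) = -26371 + (24399*(-1/868) - 2333/566) = -26371 + (-24399/868 - 2333/566) = -26371 - 7917439/245644 = -6485795363/245644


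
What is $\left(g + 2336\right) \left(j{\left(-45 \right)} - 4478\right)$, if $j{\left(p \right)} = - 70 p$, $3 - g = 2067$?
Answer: $-361216$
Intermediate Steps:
$g = -2064$ ($g = 3 - 2067 = -2064$)
$\left(g + 2336\right) \left(j{\left(-45 \right)} - 4478\right) = \left(-2064 + 2336\right) \left(\left(-70\right) \left(-45\right) - 4478\right) = 272 \left(3150 - 4478\right) = 272 \left(-1328\right) = -361216$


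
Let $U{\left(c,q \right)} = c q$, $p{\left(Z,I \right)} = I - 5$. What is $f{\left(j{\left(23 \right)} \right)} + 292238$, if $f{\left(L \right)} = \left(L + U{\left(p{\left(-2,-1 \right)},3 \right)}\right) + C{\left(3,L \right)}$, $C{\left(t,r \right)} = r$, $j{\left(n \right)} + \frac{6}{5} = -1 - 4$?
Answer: $\frac{1461038}{5} \approx 2.9221 \cdot 10^{5}$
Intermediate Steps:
$j{\left(n \right)} = - \frac{31}{5}$ ($j{\left(n \right)} = - \frac{6}{5} - 5 = - \frac{31}{5}$)
$p{\left(Z,I \right)} = -5 + I$
$f{\left(L \right)} = -18 + 2 L$ ($f{\left(L \right)} = \left(L + \left(-5 - 1\right) 3\right) + L = \left(L - 18\right) + L = \left(-18 + L\right) + L = -18 + 2 L$)
$f{\left(j{\left(23 \right)} \right)} + 292238 = \left(-18 + 2 \left(- \frac{31}{5}\right)\right) + 292238 = \left(-18 - \frac{62}{5}\right) + 292238 = - \frac{152}{5} + 292238 = \frac{1461038}{5}$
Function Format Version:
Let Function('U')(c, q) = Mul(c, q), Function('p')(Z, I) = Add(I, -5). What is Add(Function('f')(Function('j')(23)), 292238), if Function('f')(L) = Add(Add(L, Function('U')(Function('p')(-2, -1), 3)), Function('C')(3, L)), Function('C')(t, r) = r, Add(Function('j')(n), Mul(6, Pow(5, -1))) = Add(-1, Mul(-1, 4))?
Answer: Rational(1461038, 5) ≈ 2.9221e+5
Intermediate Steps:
Function('j')(n) = Rational(-31, 5) (Function('j')(n) = Add(Rational(-6, 5), Add(-1, Mul(-1, 4))) = Add(Rational(-6, 5), Add(-1, -4)) = Add(Rational(-6, 5), -5) = Rational(-31, 5))
Function('p')(Z, I) = Add(-5, I)
Function('f')(L) = Add(-18, Mul(2, L)) (Function('f')(L) = Add(Add(L, Mul(Add(-5, -1), 3)), L) = Add(Add(L, Mul(-6, 3)), L) = Add(Add(L, -18), L) = Add(Add(-18, L), L) = Add(-18, Mul(2, L)))
Add(Function('f')(Function('j')(23)), 292238) = Add(Add(-18, Mul(2, Rational(-31, 5))), 292238) = Add(Add(-18, Rational(-62, 5)), 292238) = Add(Rational(-152, 5), 292238) = Rational(1461038, 5)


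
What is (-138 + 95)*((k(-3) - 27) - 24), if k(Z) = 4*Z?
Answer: 2709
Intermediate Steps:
(-138 + 95)*((k(-3) - 27) - 24) = (-138 + 95)*((4*(-3) - 27) - 24) = -43*((-12 - 27) - 24) = -43*(-39 - 24) = -43*(-63) = 2709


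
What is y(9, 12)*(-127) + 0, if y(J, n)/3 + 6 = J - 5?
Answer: 762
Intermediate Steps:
y(J, n) = -33 + 3*J (y(J, n) = -18 + 3*(J - 5) = -18 + 3*(-5 + J) = -18 + (-15 + 3*J) = -33 + 3*J)
y(9, 12)*(-127) + 0 = (-33 + 3*9)*(-127) + 0 = (-33 + 27)*(-127) + 0 = -6*(-127) + 0 = 762 + 0 = 762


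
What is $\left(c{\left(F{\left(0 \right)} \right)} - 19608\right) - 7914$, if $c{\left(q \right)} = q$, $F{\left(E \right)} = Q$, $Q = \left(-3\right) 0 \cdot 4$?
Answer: $-27522$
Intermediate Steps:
$Q = 0$ ($Q = 0 \cdot 4 = 0$)
$F{\left(E \right)} = 0$
$\left(c{\left(F{\left(0 \right)} \right)} - 19608\right) - 7914 = \left(0 - 19608\right) - 7914 = -19608 - 7914 = -27522$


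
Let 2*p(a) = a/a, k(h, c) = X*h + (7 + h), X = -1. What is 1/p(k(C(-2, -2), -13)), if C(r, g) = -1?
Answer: 2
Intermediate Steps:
k(h, c) = 7 (k(h, c) = -h + (7 + h) = 7)
p(a) = ½ (p(a) = (a/a)/2 = (½)*1 = ½)
1/p(k(C(-2, -2), -13)) = 1/(½) = 2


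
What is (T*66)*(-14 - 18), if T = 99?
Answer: -209088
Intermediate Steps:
(T*66)*(-14 - 18) = (99*66)*(-14 - 18) = 6534*(-32) = -209088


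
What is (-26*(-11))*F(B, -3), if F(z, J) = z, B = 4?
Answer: 1144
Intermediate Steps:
(-26*(-11))*F(B, -3) = -26*(-11)*4 = 286*4 = 1144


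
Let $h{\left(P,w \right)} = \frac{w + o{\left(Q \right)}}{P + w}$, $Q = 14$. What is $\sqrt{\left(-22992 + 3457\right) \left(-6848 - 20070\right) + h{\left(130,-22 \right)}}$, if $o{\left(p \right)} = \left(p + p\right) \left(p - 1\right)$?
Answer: $\frac{\sqrt{18930352794}}{6} \approx 22931.0$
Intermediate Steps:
$o{\left(p \right)} = 2 p \left(-1 + p\right)$
$h{\left(P,w \right)} = \frac{364 + w}{P + w}$ ($h{\left(P,w \right)} = \frac{w + 2 \cdot 14 \left(-1 + 14\right)}{P + w} = \frac{w + 2 \cdot 14 \cdot 13}{P + w} = \frac{w + 364}{P + w} = \frac{364 + w}{P + w}$)
$\sqrt{\left(-22992 + 3457\right) \left(-6848 - 20070\right) + h{\left(130,-22 \right)}} = \sqrt{\left(-22992 + 3457\right) \left(-6848 - 20070\right) + \frac{364 - 22}{130 - 22}} = \sqrt{\left(-19535\right) \left(-26918\right) + \frac{1}{108} \cdot 342} = \sqrt{525843130 + \frac{1}{108} \cdot 342} = \sqrt{525843130 + \frac{19}{6}} = \sqrt{\frac{3155058799}{6}} = \frac{\sqrt{18930352794}}{6}$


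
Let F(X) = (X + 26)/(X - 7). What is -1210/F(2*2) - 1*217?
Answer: -96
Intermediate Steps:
F(X) = (26 + X)/(-7 + X)
-1210/F(2*2) - 1*217 = -1210*(-7 + 2*2)/(26 + 2*2) - 1*217 = -1210*(-7 + 4)/(26 + 4) - 217 = -1210/(30/(-3)) - 217 = -1210/((-⅓*30)) - 217 = -1210/(-10) - 217 = -1210*(-⅒) - 217 = 121 - 217 = -96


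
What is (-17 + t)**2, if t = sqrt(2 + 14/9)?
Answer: 2633/9 - 136*sqrt(2)/3 ≈ 228.44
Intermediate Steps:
t = 4*sqrt(2)/3 (t = sqrt(2 + 14*(1/9)) = sqrt(2 + 14/9) = sqrt(32/9) = 4*sqrt(2)/3 ≈ 1.8856)
(-17 + t)**2 = (-17 + 4*sqrt(2)/3)**2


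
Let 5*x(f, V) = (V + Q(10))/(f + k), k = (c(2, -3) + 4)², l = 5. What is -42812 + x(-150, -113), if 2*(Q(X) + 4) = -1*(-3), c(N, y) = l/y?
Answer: -556982041/13010 ≈ -42812.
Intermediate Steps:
c(N, y) = 5/y
Q(X) = -5/2 (Q(X) = -4 + (-1*(-3))/2 = -4 + (½)*3 = -4 + 3/2 = -5/2)
k = 49/9 (k = (5/(-3) + 4)² = (5*(-⅓) + 4)² = (-5/3 + 4)² = (7/3)² = 49/9 ≈ 5.4444)
x(f, V) = (-5/2 + V)/(5*(49/9 + f)) (x(f, V) = ((V - 5/2)/(f + 49/9))/5 = ((-5/2 + V)/(49/9 + f))/5 = (-5/2 + V)/(5*(49/9 + f)))
-42812 + x(-150, -113) = -42812 + 9*(-5 + 2*(-113))/(10*(49 + 9*(-150))) = -42812 + 9*(-5 - 226)/(10*(49 - 1350)) = -42812 + (9/10)*(-231)/(-1301) = -42812 + (9/10)*(-1/1301)*(-231) = -42812 + 2079/13010 = -556982041/13010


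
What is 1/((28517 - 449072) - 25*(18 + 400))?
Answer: -1/431005 ≈ -2.3202e-6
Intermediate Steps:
1/((28517 - 449072) - 25*(18 + 400)) = 1/(-420555 - 25*418) = 1/(-420555 - 10450) = 1/(-431005) = -1/431005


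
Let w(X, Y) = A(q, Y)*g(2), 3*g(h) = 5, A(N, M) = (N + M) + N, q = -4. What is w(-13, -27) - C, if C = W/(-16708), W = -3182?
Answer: -1466723/25062 ≈ -58.524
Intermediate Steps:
A(N, M) = M + 2*N (A(N, M) = (M + N) + N = M + 2*N)
g(h) = 5/3 (g(h) = (⅓)*5 = 5/3)
w(X, Y) = -40/3 + 5*Y/3 (w(X, Y) = (Y + 2*(-4))*(5/3) = (Y - 8)*(5/3) = (-8 + Y)*(5/3) = -40/3 + 5*Y/3)
C = 1591/8354 (C = -3182/(-16708) = -3182*(-1/16708) = 1591/8354 ≈ 0.19045)
w(-13, -27) - C = (-40/3 + (5/3)*(-27)) - 1*1591/8354 = (-40/3 - 45) - 1591/8354 = -175/3 - 1591/8354 = -1466723/25062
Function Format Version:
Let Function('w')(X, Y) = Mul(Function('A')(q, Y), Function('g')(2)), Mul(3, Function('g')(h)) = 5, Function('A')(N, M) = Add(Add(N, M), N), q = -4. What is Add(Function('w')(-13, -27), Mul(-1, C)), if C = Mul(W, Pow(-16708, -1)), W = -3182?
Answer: Rational(-1466723, 25062) ≈ -58.524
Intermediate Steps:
Function('A')(N, M) = Add(M, Mul(2, N)) (Function('A')(N, M) = Add(Add(M, N), N) = Add(M, Mul(2, N)))
Function('g')(h) = Rational(5, 3) (Function('g')(h) = Mul(Rational(1, 3), 5) = Rational(5, 3))
Function('w')(X, Y) = Add(Rational(-40, 3), Mul(Rational(5, 3), Y)) (Function('w')(X, Y) = Mul(Add(Y, Mul(2, -4)), Rational(5, 3)) = Mul(Add(Y, -8), Rational(5, 3)) = Mul(Add(-8, Y), Rational(5, 3)) = Add(Rational(-40, 3), Mul(Rational(5, 3), Y)))
C = Rational(1591, 8354) (C = Mul(-3182, Pow(-16708, -1)) = Mul(-3182, Rational(-1, 16708)) = Rational(1591, 8354) ≈ 0.19045)
Add(Function('w')(-13, -27), Mul(-1, C)) = Add(Add(Rational(-40, 3), Mul(Rational(5, 3), -27)), Mul(-1, Rational(1591, 8354))) = Add(Add(Rational(-40, 3), -45), Rational(-1591, 8354)) = Add(Rational(-175, 3), Rational(-1591, 8354)) = Rational(-1466723, 25062)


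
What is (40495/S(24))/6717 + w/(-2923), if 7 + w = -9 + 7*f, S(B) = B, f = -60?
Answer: 188653573/471210984 ≈ 0.40036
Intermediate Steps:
w = -436 (w = -7 + (-9 + 7*(-60)) = -7 + (-9 - 420) = -7 - 429 = -436)
(40495/S(24))/6717 + w/(-2923) = (40495/24)/6717 - 436/(-2923) = (40495*(1/24))*(1/6717) - 436*(-1/2923) = (40495/24)*(1/6717) + 436/2923 = 40495/161208 + 436/2923 = 188653573/471210984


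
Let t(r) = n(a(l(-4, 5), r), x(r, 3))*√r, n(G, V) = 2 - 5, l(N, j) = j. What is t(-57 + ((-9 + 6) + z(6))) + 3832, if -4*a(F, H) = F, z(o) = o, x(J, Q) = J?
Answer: 3832 - 9*I*√6 ≈ 3832.0 - 22.045*I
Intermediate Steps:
a(F, H) = -F/4
n(G, V) = -3
t(r) = -3*√r
t(-57 + ((-9 + 6) + z(6))) + 3832 = -3*√(-57 + ((-9 + 6) + 6)) + 3832 = -3*√(-57 + (-3 + 6)) + 3832 = -3*√(-57 + 3) + 3832 = -9*I*√6 + 3832 = 3832 - 9*I*√6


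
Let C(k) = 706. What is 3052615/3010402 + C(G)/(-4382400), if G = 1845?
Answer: 3343913658047/3298196431200 ≈ 1.0139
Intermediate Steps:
3052615/3010402 + C(G)/(-4382400) = 3052615/3010402 + 706/(-4382400) = 3052615*(1/3010402) + 706*(-1/4382400) = 3052615/3010402 - 353/2191200 = 3343913658047/3298196431200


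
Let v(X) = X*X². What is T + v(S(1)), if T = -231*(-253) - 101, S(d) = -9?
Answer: 57613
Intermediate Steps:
v(X) = X³
T = 58342 (T = 58443 - 101 = 58342)
T + v(S(1)) = 58342 + (-9)³ = 58342 - 729 = 57613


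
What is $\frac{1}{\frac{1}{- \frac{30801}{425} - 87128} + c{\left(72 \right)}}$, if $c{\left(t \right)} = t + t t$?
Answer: $\frac{37060201}{194788416031} \approx 0.00019026$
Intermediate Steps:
$c{\left(t \right)} = t + t^{2}$
$\frac{1}{\frac{1}{- \frac{30801}{425} - 87128} + c{\left(72 \right)}} = \frac{1}{\frac{1}{- \frac{30801}{425} - 87128} + 72 \left(1 + 72\right)} = \frac{1}{\frac{1}{\left(-30801\right) \frac{1}{425} - 87128} + 72 \cdot 73} = \frac{1}{\frac{1}{- \frac{30801}{425} - 87128} + 5256} = \frac{1}{\frac{1}{- \frac{37060201}{425}} + 5256} = \frac{1}{- \frac{425}{37060201} + 5256} = \frac{1}{\frac{194788416031}{37060201}} = \frac{37060201}{194788416031}$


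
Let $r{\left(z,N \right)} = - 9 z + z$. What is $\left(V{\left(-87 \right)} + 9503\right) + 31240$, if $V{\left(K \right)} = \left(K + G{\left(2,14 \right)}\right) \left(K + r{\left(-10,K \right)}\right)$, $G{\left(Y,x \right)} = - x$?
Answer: $41450$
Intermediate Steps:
$r{\left(z,N \right)} = - 8 z$
$V{\left(K \right)} = \left(-14 + K\right) \left(80 + K\right)$ ($V{\left(K \right)} = \left(K - 14\right) \left(K - -80\right) = \left(K - 14\right) \left(K + 80\right) = \left(-14 + K\right) \left(80 + K\right)$)
$\left(V{\left(-87 \right)} + 9503\right) + 31240 = \left(\left(-1120 + \left(-87\right)^{2} + 66 \left(-87\right)\right) + 9503\right) + 31240 = \left(\left(-1120 + 7569 - 5742\right) + 9503\right) + 31240 = \left(707 + 9503\right) + 31240 = 10210 + 31240 = 41450$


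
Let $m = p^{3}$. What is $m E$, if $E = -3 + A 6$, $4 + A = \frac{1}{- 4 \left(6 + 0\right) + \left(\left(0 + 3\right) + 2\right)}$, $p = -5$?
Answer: $\frac{64875}{19} \approx 3414.5$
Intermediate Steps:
$A = - \frac{77}{19}$ ($A = -4 + \frac{1}{- 4 \left(6 + 0\right) + \left(\left(0 + 3\right) + 2\right)} = -4 + \frac{1}{\left(-4\right) 6 + \left(3 + 2\right)} = -4 + \frac{1}{-24 + 5} = -4 + \frac{1}{-19} = -4 - \frac{1}{19} = - \frac{77}{19} \approx -4.0526$)
$m = -125$ ($m = \left(-5\right)^{3} = -125$)
$E = - \frac{519}{19}$ ($E = -3 - \frac{462}{19} = - \frac{519}{19} \approx -27.316$)
$m E = \left(-125\right) \left(- \frac{519}{19}\right) = \frac{64875}{19}$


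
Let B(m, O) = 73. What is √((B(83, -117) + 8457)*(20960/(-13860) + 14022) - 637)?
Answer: √6381662017423/231 ≈ 10936.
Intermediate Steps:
√((B(83, -117) + 8457)*(20960/(-13860) + 14022) - 637) = √((73 + 8457)*(20960/(-13860) + 14022) - 637) = √(8530*(20960*(-1/13860) + 14022) - 637) = √(8530*(-1048/693 + 14022) - 637) = √(8530*(9716198/693) - 637) = √(82879168940/693 - 637) = √(82878727499/693) = √6381662017423/231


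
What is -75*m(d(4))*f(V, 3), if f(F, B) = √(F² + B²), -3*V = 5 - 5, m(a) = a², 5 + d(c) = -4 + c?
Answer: -5625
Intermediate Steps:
d(c) = -9 + c (d(c) = -5 + (-4 + c) = -9 + c)
V = 0 (V = -(5 - 5)/3 = -⅓*0 = 0)
f(F, B) = √(B² + F²)
-75*m(d(4))*f(V, 3) = -75*(-9 + 4)²*√(3² + 0²) = -75*(-5)²*√(9 + 0) = -1875*√9 = -1875*3 = -75*75 = -5625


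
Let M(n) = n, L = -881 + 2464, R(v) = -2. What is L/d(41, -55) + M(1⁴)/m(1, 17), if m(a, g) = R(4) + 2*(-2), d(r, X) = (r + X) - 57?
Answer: -9569/426 ≈ -22.462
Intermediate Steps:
L = 1583
d(r, X) = -57 + X + r (d(r, X) = (X + r) - 57 = -57 + X + r)
m(a, g) = -6 (m(a, g) = -2 + 2*(-2) = -2 - 4 = -6)
L/d(41, -55) + M(1⁴)/m(1, 17) = 1583/(-57 - 55 + 41) + 1⁴/(-6) = 1583/(-71) + 1*(-⅙) = 1583*(-1/71) - ⅙ = -1583/71 - ⅙ = -9569/426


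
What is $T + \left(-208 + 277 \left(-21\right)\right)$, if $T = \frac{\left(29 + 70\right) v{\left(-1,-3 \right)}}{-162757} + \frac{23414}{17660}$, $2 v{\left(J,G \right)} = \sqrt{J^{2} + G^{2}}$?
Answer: $- \frac{53189043}{8830} - \frac{99 \sqrt{10}}{325514} \approx -6023.7$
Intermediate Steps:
$v{\left(J,G \right)} = \frac{\sqrt{G^{2} + J^{2}}}{2}$ ($v{\left(J,G \right)} = \frac{\sqrt{J^{2} + G^{2}}}{2} = \frac{\sqrt{G^{2} + J^{2}}}{2}$)
$T = \frac{11707}{8830} - \frac{99 \sqrt{10}}{325514}$ ($T = \frac{\left(29 + 70\right) \frac{\sqrt{\left(-3\right)^{2} + \left(-1\right)^{2}}}{2}}{-162757} + \frac{23414}{17660} = 99 \frac{\sqrt{9 + 1}}{2} \left(- \frac{1}{162757}\right) + 23414 \cdot \frac{1}{17660} = 99 \frac{\sqrt{10}}{2} \left(- \frac{1}{162757}\right) + \frac{11707}{8830} = \frac{99 \sqrt{10}}{2} \left(- \frac{1}{162757}\right) + \frac{11707}{8830} = - \frac{99 \sqrt{10}}{325514} + \frac{11707}{8830} = \frac{11707}{8830} - \frac{99 \sqrt{10}}{325514} \approx 1.3249$)
$T + \left(-208 + 277 \left(-21\right)\right) = \left(\frac{11707}{8830} - \frac{99 \sqrt{10}}{325514}\right) + \left(-208 + 277 \left(-21\right)\right) = \left(\frac{11707}{8830} - \frac{99 \sqrt{10}}{325514}\right) - 6025 = - \frac{53189043}{8830} - \frac{99 \sqrt{10}}{325514}$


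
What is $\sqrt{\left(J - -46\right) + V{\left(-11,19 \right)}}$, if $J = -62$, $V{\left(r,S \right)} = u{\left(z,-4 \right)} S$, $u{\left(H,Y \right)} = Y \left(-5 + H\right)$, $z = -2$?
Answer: $2 \sqrt{129} \approx 22.716$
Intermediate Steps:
$V{\left(r,S \right)} = 28 S$ ($V{\left(r,S \right)} = - 4 \left(-5 - 2\right) S = \left(-4\right) \left(-7\right) S = 28 S$)
$\sqrt{\left(J - -46\right) + V{\left(-11,19 \right)}} = \sqrt{\left(-62 - -46\right) + 28 \cdot 19} = \sqrt{\left(-62 + 46\right) + 532} = \sqrt{-16 + 532} = \sqrt{516} = 2 \sqrt{129}$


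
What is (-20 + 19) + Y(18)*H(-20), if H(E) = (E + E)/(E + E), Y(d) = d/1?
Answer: 17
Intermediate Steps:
Y(d) = d (Y(d) = d*1 = d)
H(E) = 1 (H(E) = (2*E)/((2*E)) = (2*E)*(1/(2*E)) = 1)
(-20 + 19) + Y(18)*H(-20) = (-20 + 19) + 18*1 = -1 + 18 = 17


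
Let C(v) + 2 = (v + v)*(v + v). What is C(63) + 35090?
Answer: 50964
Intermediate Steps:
C(v) = -2 + 4*v² (C(v) = -2 + (v + v)*(v + v) = -2 + (2*v)*(2*v) = -2 + 4*v²)
C(63) + 35090 = (-2 + 4*63²) + 35090 = (-2 + 4*3969) + 35090 = (-2 + 15876) + 35090 = 15874 + 35090 = 50964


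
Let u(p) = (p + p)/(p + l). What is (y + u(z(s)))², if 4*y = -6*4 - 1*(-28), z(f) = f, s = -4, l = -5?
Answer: 289/81 ≈ 3.5679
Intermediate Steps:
y = 1 (y = (-6*4 - 1*(-28))/4 = (-24 + 28)/4 = (¼)*4 = 1)
u(p) = 2*p/(-5 + p) (u(p) = (p + p)/(p - 5) = (2*p)/(-5 + p) = 2*p/(-5 + p))
(y + u(z(s)))² = (1 + 2*(-4)/(-5 - 4))² = (1 + 2*(-4)/(-9))² = (1 + 2*(-4)*(-⅑))² = (1 + 8/9)² = (17/9)² = 289/81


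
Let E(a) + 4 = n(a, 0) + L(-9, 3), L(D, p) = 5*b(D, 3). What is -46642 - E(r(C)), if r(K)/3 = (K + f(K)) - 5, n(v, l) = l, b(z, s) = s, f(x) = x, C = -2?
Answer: -46653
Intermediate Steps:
L(D, p) = 15 (L(D, p) = 5*3 = 15)
r(K) = -15 + 6*K (r(K) = 3*((K + K) - 5) = 3*(2*K - 5) = 3*(-5 + 2*K) = -15 + 6*K)
E(a) = 11 (E(a) = -4 + (0 + 15) = -4 + 15 = 11)
-46642 - E(r(C)) = -46642 - 1*11 = -46642 - 11 = -46653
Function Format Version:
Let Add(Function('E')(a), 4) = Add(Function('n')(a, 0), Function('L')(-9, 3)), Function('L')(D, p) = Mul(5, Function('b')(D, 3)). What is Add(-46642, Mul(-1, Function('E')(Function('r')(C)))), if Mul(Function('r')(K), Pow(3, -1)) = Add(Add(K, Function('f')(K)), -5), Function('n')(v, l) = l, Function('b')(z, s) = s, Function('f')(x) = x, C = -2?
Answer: -46653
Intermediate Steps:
Function('L')(D, p) = 15 (Function('L')(D, p) = Mul(5, 3) = 15)
Function('r')(K) = Add(-15, Mul(6, K)) (Function('r')(K) = Mul(3, Add(Add(K, K), -5)) = Mul(3, Add(Mul(2, K), -5)) = Mul(3, Add(-5, Mul(2, K))) = Add(-15, Mul(6, K)))
Function('E')(a) = 11 (Function('E')(a) = Add(-4, Add(0, 15)) = Add(-4, 15) = 11)
Add(-46642, Mul(-1, Function('E')(Function('r')(C)))) = Add(-46642, Mul(-1, 11)) = Add(-46642, -11) = -46653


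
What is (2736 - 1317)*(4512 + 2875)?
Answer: 10482153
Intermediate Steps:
(2736 - 1317)*(4512 + 2875) = 1419*7387 = 10482153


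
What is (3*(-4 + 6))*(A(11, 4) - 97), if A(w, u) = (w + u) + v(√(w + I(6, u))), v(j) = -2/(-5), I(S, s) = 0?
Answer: -2448/5 ≈ -489.60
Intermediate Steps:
v(j) = ⅖ (v(j) = -2*(-⅕) = ⅖)
A(w, u) = ⅖ + u + w (A(w, u) = (w + u) + ⅖ = (u + w) + ⅖ = ⅖ + u + w)
(3*(-4 + 6))*(A(11, 4) - 97) = (3*(-4 + 6))*((⅖ + 4 + 11) - 97) = (3*2)*(77/5 - 97) = 6*(-408/5) = -2448/5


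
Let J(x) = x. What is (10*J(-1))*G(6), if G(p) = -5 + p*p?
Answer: -310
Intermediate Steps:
G(p) = -5 + p²
(10*J(-1))*G(6) = (10*(-1))*(-5 + 6²) = -10*(-5 + 36) = -10*31 = -310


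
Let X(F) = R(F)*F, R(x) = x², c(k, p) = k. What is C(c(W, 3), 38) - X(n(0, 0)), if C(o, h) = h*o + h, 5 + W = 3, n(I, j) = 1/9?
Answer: -27703/729 ≈ -38.001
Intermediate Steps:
n(I, j) = ⅑
W = -2 (W = -5 + 3 = -2)
X(F) = F³ (X(F) = F²*F = F³)
C(o, h) = h + h*o
C(c(W, 3), 38) - X(n(0, 0)) = 38*(1 - 2) - (⅑)³ = 38*(-1) - 1*1/729 = -38 - 1/729 = -27703/729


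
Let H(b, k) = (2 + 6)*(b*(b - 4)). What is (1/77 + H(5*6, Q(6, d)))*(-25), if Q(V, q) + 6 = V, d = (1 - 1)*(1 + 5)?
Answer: -12012025/77 ≈ -1.5600e+5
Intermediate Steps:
d = 0 (d = 0*6 = 0)
Q(V, q) = -6 + V
H(b, k) = 8*b*(-4 + b) (H(b, k) = 8*(b*(-4 + b)) = 8*b*(-4 + b))
(1/77 + H(5*6, Q(6, d)))*(-25) = (1/77 + 8*(5*6)*(-4 + 5*6))*(-25) = (1/77 + 8*30*(-4 + 30))*(-25) = (1/77 + 8*30*26)*(-25) = (1/77 + 6240)*(-25) = (480481/77)*(-25) = -12012025/77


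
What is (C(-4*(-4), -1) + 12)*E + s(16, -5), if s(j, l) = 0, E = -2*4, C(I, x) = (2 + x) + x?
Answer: -96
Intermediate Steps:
C(I, x) = 2 + 2*x
E = -8
(C(-4*(-4), -1) + 12)*E + s(16, -5) = ((2 + 2*(-1)) + 12)*(-8) + 0 = ((2 - 2) + 12)*(-8) + 0 = (0 + 12)*(-8) + 0 = 12*(-8) + 0 = -96 + 0 = -96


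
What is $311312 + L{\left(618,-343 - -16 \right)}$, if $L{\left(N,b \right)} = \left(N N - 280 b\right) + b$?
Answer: $784469$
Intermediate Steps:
$L{\left(N,b \right)} = N^{2} - 279 b$ ($L{\left(N,b \right)} = \left(N^{2} - 280 b\right) + b = N^{2} - 279 b$)
$311312 + L{\left(618,-343 - -16 \right)} = 311312 + \left(618^{2} - 279 \left(-343 - -16\right)\right) = 311312 + \left(381924 - 279 \left(-343 + 16\right)\right) = 311312 + \left(381924 - -91233\right) = 311312 + \left(381924 + 91233\right) = 311312 + 473157 = 784469$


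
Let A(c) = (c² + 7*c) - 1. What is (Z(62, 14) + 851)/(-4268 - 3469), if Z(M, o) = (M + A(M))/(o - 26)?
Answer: -5873/92844 ≈ -0.063257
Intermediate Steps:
A(c) = -1 + c² + 7*c
Z(M, o) = (-1 + M² + 8*M)/(-26 + o) (Z(M, o) = (M + (-1 + M² + 7*M))/(o - 26) = (-1 + M² + 8*M)/(-26 + o))
(Z(62, 14) + 851)/(-4268 - 3469) = ((-1 + 62² + 8*62)/(-26 + 14) + 851)/(-4268 - 3469) = ((-1 + 3844 + 496)/(-12) + 851)/(-7737) = (-1/12*4339 + 851)*(-1/7737) = (-4339/12 + 851)*(-1/7737) = (5873/12)*(-1/7737) = -5873/92844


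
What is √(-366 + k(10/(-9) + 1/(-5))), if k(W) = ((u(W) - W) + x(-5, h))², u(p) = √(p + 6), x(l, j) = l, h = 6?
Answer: I*√(704099 + 996*√1055)/45 ≈ 19.07*I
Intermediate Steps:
u(p) = √(6 + p)
k(W) = (-5 + √(6 + W) - W)² (k(W) = ((√(6 + W) - W) - 5)² = (-5 + √(6 + W) - W)²)
√(-366 + k(10/(-9) + 1/(-5))) = √(-366 + (5 + (10/(-9) + 1/(-5)) - √(6 + (10/(-9) + 1/(-5))))²) = √(-366 + (5 + (10*(-⅑) + 1*(-⅕)) - √(6 + (10*(-⅑) + 1*(-⅕))))²) = √(-366 + (5 + (-10/9 - ⅕) - √(6 + (-10/9 - ⅕)))²) = √(-366 + (5 - 59/45 - √(6 - 59/45))²) = √(-366 + (5 - 59/45 - √(211/45))²) = √(-366 + (5 - 59/45 - √1055/15)²) = √(-366 + (166/45 - √1055/15)²)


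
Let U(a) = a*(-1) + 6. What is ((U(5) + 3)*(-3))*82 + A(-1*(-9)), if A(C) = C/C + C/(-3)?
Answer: -986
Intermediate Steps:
U(a) = 6 - a (U(a) = -a + 6 = 6 - a)
A(C) = 1 - C/3 (A(C) = 1 + C*(-⅓) = 1 - C/3)
((U(5) + 3)*(-3))*82 + A(-1*(-9)) = (((6 - 1*5) + 3)*(-3))*82 + (1 - (-1)*(-9)/3) = (((6 - 5) + 3)*(-3))*82 + (1 - ⅓*9) = ((1 + 3)*(-3))*82 + (1 - 3) = (4*(-3))*82 - 2 = -12*82 - 2 = -984 - 2 = -986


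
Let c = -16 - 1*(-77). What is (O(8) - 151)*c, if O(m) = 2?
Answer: -9089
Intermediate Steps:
c = 61 (c = -16 + 77 = 61)
(O(8) - 151)*c = (2 - 151)*61 = -149*61 = -9089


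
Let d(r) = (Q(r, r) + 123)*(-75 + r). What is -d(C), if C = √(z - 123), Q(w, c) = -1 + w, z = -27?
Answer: 9300 - 235*I*√6 ≈ 9300.0 - 575.63*I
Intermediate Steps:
C = 5*I*√6 (C = √(-27 - 123) = √(-150) = 5*I*√6 ≈ 12.247*I)
d(r) = (-75 + r)*(122 + r) (d(r) = ((-1 + r) + 123)*(-75 + r) = (122 + r)*(-75 + r) = (-75 + r)*(122 + r))
-d(C) = -(-9150 + (5*I*√6)² + 47*(5*I*√6)) = -(-9150 - 150 + 235*I*√6) = -(-9300 + 235*I*√6) = 9300 - 235*I*√6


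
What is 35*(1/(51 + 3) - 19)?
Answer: -35875/54 ≈ -664.35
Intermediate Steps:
35*(1/(51 + 3) - 19) = 35*(1/54 - 19) = 35*(-1025/54) = -35875/54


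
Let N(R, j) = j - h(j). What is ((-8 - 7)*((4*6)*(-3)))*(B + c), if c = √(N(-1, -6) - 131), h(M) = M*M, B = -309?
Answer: -333720 + 1080*I*√173 ≈ -3.3372e+5 + 14205.0*I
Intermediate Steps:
h(M) = M²
N(R, j) = j - j²
c = I*√173 (c = √(-6*(1 - 1*(-6)) - 131) = √(-6*(1 + 6) - 131) = √(-6*7 - 131) = √(-42 - 131) = √(-173) = I*√173 ≈ 13.153*I)
((-8 - 7)*((4*6)*(-3)))*(B + c) = ((-8 - 7)*((4*6)*(-3)))*(-309 + I*√173) = (-360*(-3))*(-309 + I*√173) = (-15*(-72))*(-309 + I*√173) = 1080*(-309 + I*√173) = -333720 + 1080*I*√173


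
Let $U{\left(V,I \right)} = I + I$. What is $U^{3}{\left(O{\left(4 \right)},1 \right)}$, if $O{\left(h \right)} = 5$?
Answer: $8$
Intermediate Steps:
$U{\left(V,I \right)} = 2 I$
$U^{3}{\left(O{\left(4 \right)},1 \right)} = \left(2 \cdot 1\right)^{3} = 2^{3} = 8$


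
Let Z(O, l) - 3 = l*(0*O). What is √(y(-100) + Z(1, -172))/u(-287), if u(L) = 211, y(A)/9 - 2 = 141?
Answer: √1290/211 ≈ 0.17022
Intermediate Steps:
y(A) = 1287 (y(A) = 18 + 9*141 = 18 + 1269 = 1287)
Z(O, l) = 3 (Z(O, l) = 3 + l*(0*O) = 3 + l*0 = 3 + 0 = 3)
√(y(-100) + Z(1, -172))/u(-287) = √(1287 + 3)/211 = √1290*(1/211) = √1290/211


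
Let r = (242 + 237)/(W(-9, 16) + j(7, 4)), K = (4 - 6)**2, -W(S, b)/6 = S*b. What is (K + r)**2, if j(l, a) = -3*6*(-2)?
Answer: 16638241/810000 ≈ 20.541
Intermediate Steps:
j(l, a) = 36 (j(l, a) = -18*(-2) = 36)
W(S, b) = -6*S*b
K = 4 (K = (-2)**2 = 4)
r = 479/900 (r = (242 + 237)/(-6*(-9)*16 + 36) = 479/(864 + 36) = 479/900 ≈ 0.53222)
(K + r)**2 = (4 + 479/900)**2 = (4079/900)**2 = 16638241/810000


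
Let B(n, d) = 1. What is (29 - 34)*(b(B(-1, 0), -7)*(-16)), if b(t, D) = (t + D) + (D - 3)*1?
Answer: -1280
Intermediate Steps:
b(t, D) = -3 + t + 2*D (b(t, D) = (D + t) + (-3 + D)*1 = (D + t) + (-3 + D) = -3 + t + 2*D)
(29 - 34)*(b(B(-1, 0), -7)*(-16)) = (29 - 34)*((-3 + 1 + 2*(-7))*(-16)) = -5*(-3 + 1 - 14)*(-16) = -(-80)*(-16) = -5*256 = -1280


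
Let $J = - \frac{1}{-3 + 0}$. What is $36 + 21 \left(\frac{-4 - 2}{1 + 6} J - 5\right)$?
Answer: $-75$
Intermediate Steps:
$J = \frac{1}{3}$ ($J = - \frac{1}{-3} = \left(-1\right) \left(- \frac{1}{3}\right) = \frac{1}{3} \approx 0.33333$)
$36 + 21 \left(\frac{-4 - 2}{1 + 6} J - 5\right) = 36 + 21 \left(\frac{-4 - 2}{1 + 6} \cdot \frac{1}{3} - 5\right) = 36 + 21 \left(- \frac{6}{7} \cdot \frac{1}{3} - 5\right) = 36 + 21 \left(\left(-6\right) \frac{1}{7} \cdot \frac{1}{3} - 5\right) = 36 + 21 \left(\left(- \frac{6}{7}\right) \frac{1}{3} - 5\right) = 36 + 21 \left(- \frac{2}{7} - 5\right) = 36 + 21 \left(- \frac{37}{7}\right) = 36 - 111 = -75$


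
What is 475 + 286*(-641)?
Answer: -182851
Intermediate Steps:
475 + 286*(-641) = 475 - 183326 = -182851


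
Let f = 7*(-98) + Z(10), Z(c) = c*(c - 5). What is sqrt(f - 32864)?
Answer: 10*I*sqrt(335) ≈ 183.03*I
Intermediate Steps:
Z(c) = c*(-5 + c)
f = -636 (f = 7*(-98) + 10*(-5 + 10) = -686 + 10*5 = -686 + 50 = -636)
sqrt(f - 32864) = sqrt(-636 - 32864) = sqrt(-33500) = 10*I*sqrt(335)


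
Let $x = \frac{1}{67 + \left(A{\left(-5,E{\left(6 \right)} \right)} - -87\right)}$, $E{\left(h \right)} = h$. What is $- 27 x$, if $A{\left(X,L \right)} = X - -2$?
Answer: $- \frac{27}{151} \approx -0.17881$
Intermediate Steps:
$A{\left(X,L \right)} = 2 + X$ ($A{\left(X,L \right)} = X + 2 = 2 + X$)
$x = \frac{1}{151}$ ($x = \frac{1}{67 + \left(\left(2 - 5\right) - -87\right)} = \frac{1}{67 + \left(-3 + 87\right)} = \frac{1}{67 + 84} = \frac{1}{151} \approx 0.0066225$)
$- 27 x = \left(-27\right) \frac{1}{151} = - \frac{27}{151}$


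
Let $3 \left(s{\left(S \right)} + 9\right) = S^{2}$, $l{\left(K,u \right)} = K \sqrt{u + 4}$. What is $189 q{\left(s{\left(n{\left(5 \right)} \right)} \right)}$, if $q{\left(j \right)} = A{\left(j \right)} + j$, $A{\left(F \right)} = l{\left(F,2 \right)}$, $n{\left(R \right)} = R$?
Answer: $-126 - 126 \sqrt{6} \approx -434.64$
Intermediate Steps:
$l{\left(K,u \right)} = K \sqrt{4 + u}$
$A{\left(F \right)} = F \sqrt{6}$ ($A{\left(F \right)} = F \sqrt{4 + 2} = F \sqrt{6}$)
$s{\left(S \right)} = -9 + \frac{S^{2}}{3}$
$q{\left(j \right)} = j + j \sqrt{6}$ ($q{\left(j \right)} = j \sqrt{6} + j = j + j \sqrt{6}$)
$189 q{\left(s{\left(n{\left(5 \right)} \right)} \right)} = 189 \left(-9 + \frac{5^{2}}{3}\right) \left(1 + \sqrt{6}\right) = 189 \left(-9 + \frac{1}{3} \cdot 25\right) \left(1 + \sqrt{6}\right) = 189 \left(-9 + \frac{25}{3}\right) \left(1 + \sqrt{6}\right) = 189 \left(- \frac{2 \left(1 + \sqrt{6}\right)}{3}\right) = 189 \left(- \frac{2}{3} - \frac{2 \sqrt{6}}{3}\right) = -126 - 126 \sqrt{6}$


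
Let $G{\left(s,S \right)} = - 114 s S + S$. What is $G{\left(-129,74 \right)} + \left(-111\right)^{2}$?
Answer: $1100639$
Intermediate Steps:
$G{\left(s,S \right)} = S - 114 S s$ ($G{\left(s,S \right)} = - 114 S s + S = S - 114 S s$)
$G{\left(-129,74 \right)} + \left(-111\right)^{2} = 74 \left(1 - -14706\right) + \left(-111\right)^{2} = 74 \left(1 + 14706\right) + 12321 = 74 \cdot 14707 + 12321 = 1088318 + 12321 = 1100639$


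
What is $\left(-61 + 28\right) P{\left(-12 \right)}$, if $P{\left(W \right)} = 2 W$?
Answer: $792$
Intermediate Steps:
$\left(-61 + 28\right) P{\left(-12 \right)} = \left(-61 + 28\right) 2 \left(-12\right) = \left(-33\right) \left(-24\right) = 792$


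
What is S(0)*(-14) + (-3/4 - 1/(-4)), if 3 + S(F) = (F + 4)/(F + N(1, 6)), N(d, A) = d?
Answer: -29/2 ≈ -14.500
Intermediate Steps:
S(F) = -3 + (4 + F)/(1 + F) (S(F) = -3 + (F + 4)/(F + 1) = -3 + (4 + F)/(1 + F))
S(0)*(-14) + (-3/4 - 1/(-4)) = ((1 - 2*0)/(1 + 0))*(-14) + (-3/4 - 1/(-4)) = ((1 + 0)/1)*(-14) + (-3*¼ - 1*(-¼)) = (1*1)*(-14) + (-¾ + ¼) = 1*(-14) - ½ = -14 - ½ = -29/2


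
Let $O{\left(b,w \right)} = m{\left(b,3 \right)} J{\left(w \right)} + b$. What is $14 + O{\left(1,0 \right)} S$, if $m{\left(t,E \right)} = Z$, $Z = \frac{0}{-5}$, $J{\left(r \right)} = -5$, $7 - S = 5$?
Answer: $16$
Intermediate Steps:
$S = 2$ ($S = 7 - 5 = 2$)
$Z = 0$ ($Z = 0 \left(- \frac{1}{5}\right) = 0$)
$m{\left(t,E \right)} = 0$
$O{\left(b,w \right)} = b$ ($O{\left(b,w \right)} = 0 \left(-5\right) + b = 0 + b = b$)
$14 + O{\left(1,0 \right)} S = 14 + 1 \cdot 2 = 14 + 2 = 16$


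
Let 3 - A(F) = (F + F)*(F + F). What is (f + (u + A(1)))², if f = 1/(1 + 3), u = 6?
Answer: 441/16 ≈ 27.563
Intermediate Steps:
A(F) = 3 - 4*F² (A(F) = 3 - (F + F)*(F + F) = 3 - 2*F*2*F = 3 - 4*F²)
f = ¼ (f = 1/4 = ¼ ≈ 0.25000)
(f + (u + A(1)))² = (¼ + (6 + (3 - 4*1²)))² = (¼ + (6 + (3 - 4*1)))² = (¼ + (6 + (3 - 4)))² = (¼ + (6 - 1))² = (¼ + 5)² = (21/4)² = 441/16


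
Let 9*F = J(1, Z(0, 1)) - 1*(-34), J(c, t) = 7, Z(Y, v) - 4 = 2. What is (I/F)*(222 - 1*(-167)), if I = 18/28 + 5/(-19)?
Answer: 353601/10906 ≈ 32.423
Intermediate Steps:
Z(Y, v) = 6 (Z(Y, v) = 4 + 2 = 6)
I = 101/266 (I = 18*(1/28) + 5*(-1/19) = 9/14 - 5/19 = 101/266 ≈ 0.37970)
F = 41/9 (F = (7 - 1*(-34))/9 = (7 + 34)/9 = (1/9)*41 = 41/9 ≈ 4.5556)
(I/F)*(222 - 1*(-167)) = (101/(266*(41/9)))*(222 - 1*(-167)) = ((101/266)*(9/41))*(222 + 167) = (909/10906)*389 = 353601/10906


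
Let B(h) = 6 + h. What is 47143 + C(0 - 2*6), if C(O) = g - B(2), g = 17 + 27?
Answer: 47179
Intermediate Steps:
g = 44
C(O) = 36 (C(O) = 44 - (6 + 2) = 44 - 1*8 = 44 - 8 = 36)
47143 + C(0 - 2*6) = 47143 + 36 = 47179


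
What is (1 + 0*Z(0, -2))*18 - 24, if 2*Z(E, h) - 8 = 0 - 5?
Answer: -6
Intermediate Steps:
Z(E, h) = 3/2 (Z(E, h) = 4 + (0 - 5)/2 = 4 + (1/2)*(-5) = 4 - 5/2 = 3/2)
(1 + 0*Z(0, -2))*18 - 24 = (1 + 0*(3/2))*18 - 24 = (1 + 0)*18 - 24 = 1*18 - 24 = 18 - 24 = -6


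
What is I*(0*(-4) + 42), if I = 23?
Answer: 966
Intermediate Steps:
I*(0*(-4) + 42) = 23*(0*(-4) + 42) = 23*(0 + 42) = 23*42 = 966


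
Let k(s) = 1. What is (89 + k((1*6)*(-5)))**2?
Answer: 8100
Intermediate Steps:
(89 + k((1*6)*(-5)))**2 = (89 + 1)**2 = 90**2 = 8100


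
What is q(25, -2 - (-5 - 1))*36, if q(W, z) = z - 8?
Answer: -144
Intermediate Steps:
q(W, z) = -8 + z
q(25, -2 - (-5 - 1))*36 = (-8 + (-2 - (-5 - 1)))*36 = (-8 + (-2 - 1*(-6)))*36 = (-8 + (-2 + 6))*36 = (-8 + 4)*36 = -4*36 = -144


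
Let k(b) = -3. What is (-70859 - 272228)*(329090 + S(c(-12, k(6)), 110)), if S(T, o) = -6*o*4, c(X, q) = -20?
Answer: -112000751150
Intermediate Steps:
S(T, o) = -24*o
(-70859 - 272228)*(329090 + S(c(-12, k(6)), 110)) = (-70859 - 272228)*(329090 - 24*110) = -343087*(329090 - 2640) = -343087*326450 = -112000751150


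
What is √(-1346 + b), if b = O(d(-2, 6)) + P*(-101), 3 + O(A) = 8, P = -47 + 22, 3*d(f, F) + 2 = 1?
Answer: 4*√74 ≈ 34.409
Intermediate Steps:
d(f, F) = -⅓ (d(f, F) = -⅔ + (⅓)*1 = -⅔ + ⅓ = -⅓)
P = -25
O(A) = 5 (O(A) = -3 + 8 = 5)
b = 2530 (b = 5 - 25*(-101) = 5 + 2525 = 2530)
√(-1346 + b) = √(-1346 + 2530) = √1184 = 4*√74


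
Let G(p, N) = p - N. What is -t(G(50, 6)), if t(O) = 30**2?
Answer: -900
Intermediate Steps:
t(O) = 900
-t(G(50, 6)) = -1*900 = -900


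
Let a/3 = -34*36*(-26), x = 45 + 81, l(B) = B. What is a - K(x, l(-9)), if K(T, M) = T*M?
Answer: 96606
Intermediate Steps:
x = 126
K(T, M) = M*T
a = 95472 (a = 3*(-34*36*(-26)) = 3*(-1224*(-26)) = 3*31824 = 95472)
a - K(x, l(-9)) = 95472 - (-9)*126 = 95472 - 1*(-1134) = 95472 + 1134 = 96606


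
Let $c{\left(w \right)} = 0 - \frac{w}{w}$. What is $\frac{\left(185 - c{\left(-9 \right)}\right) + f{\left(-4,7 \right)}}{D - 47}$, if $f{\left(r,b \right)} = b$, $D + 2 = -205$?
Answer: $- \frac{193}{254} \approx -0.75984$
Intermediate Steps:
$D = -207$ ($D = -2 - 205 = -207$)
$c{\left(w \right)} = -1$ ($c{\left(w \right)} = 0 - 1 = -1$)
$\frac{\left(185 - c{\left(-9 \right)}\right) + f{\left(-4,7 \right)}}{D - 47} = \frac{\left(185 - -1\right) + 7}{-207 - 47} = \frac{\left(185 + 1\right) + 7}{-254} = - \frac{186 + 7}{254} = \left(- \frac{1}{254}\right) 193 = - \frac{193}{254}$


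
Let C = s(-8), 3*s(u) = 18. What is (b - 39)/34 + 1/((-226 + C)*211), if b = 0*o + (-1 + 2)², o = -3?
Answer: -881997/789140 ≈ -1.1177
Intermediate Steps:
s(u) = 6 (s(u) = (⅓)*18 = 6)
C = 6
b = 1 (b = 0*(-3) + (-1 + 2)² = 0 + 1² = 0 + 1 = 1)
(b - 39)/34 + 1/((-226 + C)*211) = (1 - 39)/34 + 1/((-226 + 6)*211) = -38*1/34 + (1/211)/(-220) = -19/17 - 1/220*1/211 = -19/17 - 1/46420 = -881997/789140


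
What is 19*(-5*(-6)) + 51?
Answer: 621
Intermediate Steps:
19*(-5*(-6)) + 51 = 19*30 + 51 = 570 + 51 = 621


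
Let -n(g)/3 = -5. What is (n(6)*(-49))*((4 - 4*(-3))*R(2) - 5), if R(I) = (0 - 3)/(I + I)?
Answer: 12495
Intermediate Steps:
n(g) = 15 (n(g) = -3*(-5) = 15)
R(I) = -3/(2*I) (R(I) = -3*1/(2*I) = -3/(2*I))
(n(6)*(-49))*((4 - 4*(-3))*R(2) - 5) = (15*(-49))*((4 - 4*(-3))*(-3/2/2) - 5) = -735*((4 + 12)*(-3/2*½) - 5) = -735*(16*(-¾) - 5) = -735*(-12 - 5) = -735*(-17) = 12495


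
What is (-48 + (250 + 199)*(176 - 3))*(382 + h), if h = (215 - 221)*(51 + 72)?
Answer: -27635924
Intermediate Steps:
h = -738 (h = -6*123 = -738)
(-48 + (250 + 199)*(176 - 3))*(382 + h) = (-48 + (250 + 199)*(176 - 3))*(382 - 738) = (-48 + 449*173)*(-356) = (-48 + 77677)*(-356) = 77629*(-356) = -27635924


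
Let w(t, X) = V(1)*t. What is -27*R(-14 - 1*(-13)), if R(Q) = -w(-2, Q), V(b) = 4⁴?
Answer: -13824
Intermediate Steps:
V(b) = 256
w(t, X) = 256*t
R(Q) = 512 (R(Q) = -256*(-2) = -1*(-512) = 512)
-27*R(-14 - 1*(-13)) = -27*512 = -13824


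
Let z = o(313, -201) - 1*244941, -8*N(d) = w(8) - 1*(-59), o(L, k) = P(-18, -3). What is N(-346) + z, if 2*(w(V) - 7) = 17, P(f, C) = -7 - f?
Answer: -3919029/16 ≈ -2.4494e+5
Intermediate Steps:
o(L, k) = 11 (o(L, k) = -7 - 1*(-18) = -7 + 18 = 11)
w(V) = 31/2 (w(V) = 7 + (½)*17 = 7 + 17/2 = 31/2)
N(d) = -149/16 (N(d) = -(31/2 - 1*(-59))/8 = -(31/2 + 59)/8 = -⅛*149/2 = -149/16)
z = -244930 (z = 11 - 1*244941 = 11 - 244941 = -244930)
N(-346) + z = -149/16 - 244930 = -3919029/16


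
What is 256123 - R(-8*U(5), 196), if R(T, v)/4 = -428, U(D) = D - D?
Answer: 257835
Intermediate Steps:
U(D) = 0
R(T, v) = -1712 (R(T, v) = 4*(-428) = -1712)
256123 - R(-8*U(5), 196) = 256123 - 1*(-1712) = 256123 + 1712 = 257835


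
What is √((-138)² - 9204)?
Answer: 4*√615 ≈ 99.197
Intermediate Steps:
√((-138)² - 9204) = √(19044 - 9204) = √9840 = 4*√615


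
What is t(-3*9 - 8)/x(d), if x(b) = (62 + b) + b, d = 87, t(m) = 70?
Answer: 35/118 ≈ 0.29661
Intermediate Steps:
x(b) = 62 + 2*b
t(-3*9 - 8)/x(d) = 70/(62 + 2*87) = 70/(62 + 174) = 70/236 = 70*(1/236) = 35/118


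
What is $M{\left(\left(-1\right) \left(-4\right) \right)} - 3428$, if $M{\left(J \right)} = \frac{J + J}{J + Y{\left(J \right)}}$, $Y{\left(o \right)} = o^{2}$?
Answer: $- \frac{17138}{5} \approx -3427.6$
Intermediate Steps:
$M{\left(J \right)} = \frac{2 J}{J + J^{2}}$ ($M{\left(J \right)} = \frac{J + J}{J + J^{2}} = \frac{2 J}{J + J^{2}}$)
$M{\left(\left(-1\right) \left(-4\right) \right)} - 3428 = \frac{2}{1 - -4} - 3428 = \frac{2}{1 + 4} - 3428 = \frac{2}{5} - 3428 = - \frac{17138}{5}$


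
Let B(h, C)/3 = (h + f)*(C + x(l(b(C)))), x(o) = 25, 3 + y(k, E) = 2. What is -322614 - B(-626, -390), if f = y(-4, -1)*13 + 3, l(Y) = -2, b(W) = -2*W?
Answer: -1019034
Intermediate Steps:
y(k, E) = -1 (y(k, E) = -3 + 2 = -1)
f = -10 (f = -1*13 + 3 = -13 + 3 = -10)
B(h, C) = 3*(-10 + h)*(25 + C) (B(h, C) = 3*((h - 10)*(C + 25)) = 3*((-10 + h)*(25 + C)) = 3*(-10 + h)*(25 + C))
-322614 - B(-626, -390) = -322614 - (-750 - 30*(-390) + 75*(-626) + 3*(-390)*(-626)) = -322614 - (-750 + 11700 - 46950 + 732420) = -322614 - 1*696420 = -322614 - 696420 = -1019034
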